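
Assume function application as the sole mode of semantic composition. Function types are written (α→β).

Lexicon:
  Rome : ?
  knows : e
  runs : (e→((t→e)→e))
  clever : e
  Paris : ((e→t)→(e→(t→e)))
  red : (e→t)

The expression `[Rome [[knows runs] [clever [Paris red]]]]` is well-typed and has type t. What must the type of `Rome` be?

For [Rome [[knows runs] [clever [Paris red]]]] to have type t with [[knows runs] [clever [Paris red]]] of type e, Rome must be the function: Rome : (e→t).

(e→t)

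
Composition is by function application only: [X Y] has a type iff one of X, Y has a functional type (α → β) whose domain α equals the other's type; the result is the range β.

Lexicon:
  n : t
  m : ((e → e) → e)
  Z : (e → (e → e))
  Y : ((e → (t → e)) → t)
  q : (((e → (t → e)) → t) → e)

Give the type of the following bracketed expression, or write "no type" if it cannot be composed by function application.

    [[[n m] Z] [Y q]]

[n m]: t and ((e → e) → e) cannot combine by function application — type clash.

no type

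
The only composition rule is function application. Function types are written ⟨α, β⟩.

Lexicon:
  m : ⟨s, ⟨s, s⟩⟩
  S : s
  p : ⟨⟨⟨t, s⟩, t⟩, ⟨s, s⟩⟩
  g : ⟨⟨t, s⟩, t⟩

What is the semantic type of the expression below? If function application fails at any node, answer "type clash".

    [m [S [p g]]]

At [p g], p : ⟨⟨⟨t, s⟩, t⟩, ⟨s, s⟩⟩ takes g : ⟨⟨t, s⟩, t⟩, giving ⟨s, s⟩.
At [S [p g]], [p g] : ⟨s, s⟩ takes S : s, giving s.
At [m [S [p g]]], m : ⟨s, ⟨s, s⟩⟩ takes [S [p g]] : s, giving ⟨s, s⟩.

⟨s, s⟩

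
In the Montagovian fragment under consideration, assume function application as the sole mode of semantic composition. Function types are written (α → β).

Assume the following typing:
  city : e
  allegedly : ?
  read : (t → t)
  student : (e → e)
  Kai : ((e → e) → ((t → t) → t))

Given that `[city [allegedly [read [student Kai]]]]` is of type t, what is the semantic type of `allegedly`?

[city [allegedly [read [student Kai]]]] is required to be t. city : e cannot yield t as functor, so [allegedly [read [student Kai]]] : (e → t).
[allegedly [read [student Kai]]] is required to be (e → t). [read [student Kai]] : t cannot yield (e → t) as functor, so allegedly : (t → (e → t)).

(t → (e → t))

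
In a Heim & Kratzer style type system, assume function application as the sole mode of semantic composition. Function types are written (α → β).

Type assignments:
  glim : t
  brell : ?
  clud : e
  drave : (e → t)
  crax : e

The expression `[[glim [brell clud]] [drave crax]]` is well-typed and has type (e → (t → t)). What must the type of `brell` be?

(e → (t → (t → (e → (t → t)))))

For [[glim [brell clud]] [drave crax]] to have type (e → (t → t)) with [drave crax] of type t, [glim [brell clud]] must be the function: [glim [brell clud]] : (t → (e → (t → t))).
For [glim [brell clud]] to have type (t → (e → (t → t))) with glim of type t, [brell clud] must be the function: [brell clud] : (t → (t → (e → (t → t)))).
For [brell clud] to have type (t → (t → (e → (t → t)))) with clud of type e, brell must be the function: brell : (e → (t → (t → (e → (t → t))))).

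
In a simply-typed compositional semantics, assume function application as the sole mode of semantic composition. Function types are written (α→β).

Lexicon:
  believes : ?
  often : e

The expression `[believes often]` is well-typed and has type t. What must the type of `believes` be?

At [believes often] (required: t): often is e, which is not a function with range t; hence believes is the functor — type (e→t).

(e→t)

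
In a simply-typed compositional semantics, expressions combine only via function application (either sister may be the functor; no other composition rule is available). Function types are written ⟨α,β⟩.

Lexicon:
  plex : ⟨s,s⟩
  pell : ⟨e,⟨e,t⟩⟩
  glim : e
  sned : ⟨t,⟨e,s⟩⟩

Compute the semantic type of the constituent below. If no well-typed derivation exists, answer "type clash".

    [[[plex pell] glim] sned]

[plex pell]: ⟨s,s⟩ and ⟨e,⟨e,t⟩⟩ cannot combine by function application — type clash.

type clash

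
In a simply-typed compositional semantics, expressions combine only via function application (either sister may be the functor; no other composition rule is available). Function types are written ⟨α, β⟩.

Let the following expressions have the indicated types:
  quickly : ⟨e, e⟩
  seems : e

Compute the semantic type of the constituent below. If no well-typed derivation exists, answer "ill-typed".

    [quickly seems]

At [quickly seems], quickly : ⟨e, e⟩ takes seems : e, giving e.

e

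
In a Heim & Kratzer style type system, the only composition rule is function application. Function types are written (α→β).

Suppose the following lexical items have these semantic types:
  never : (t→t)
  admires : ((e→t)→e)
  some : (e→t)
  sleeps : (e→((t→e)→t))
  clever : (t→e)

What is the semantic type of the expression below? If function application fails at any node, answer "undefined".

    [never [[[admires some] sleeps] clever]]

At [admires some], admires : ((e→t)→e) takes some : (e→t), giving e.
At [[admires some] sleeps], sleeps : (e→((t→e)→t)) takes [admires some] : e, giving ((t→e)→t).
At [[[admires some] sleeps] clever], [[admires some] sleeps] : ((t→e)→t) takes clever : (t→e), giving t.
At [never [[[admires some] sleeps] clever]], never : (t→t) takes [[[admires some] sleeps] clever] : t, giving t.

t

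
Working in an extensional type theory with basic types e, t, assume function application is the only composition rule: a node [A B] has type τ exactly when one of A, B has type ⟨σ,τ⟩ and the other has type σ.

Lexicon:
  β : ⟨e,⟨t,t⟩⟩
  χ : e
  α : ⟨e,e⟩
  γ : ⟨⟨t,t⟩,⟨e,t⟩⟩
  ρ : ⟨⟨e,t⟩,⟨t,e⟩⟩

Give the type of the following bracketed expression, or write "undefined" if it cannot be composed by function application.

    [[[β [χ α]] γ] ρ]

⟨t,e⟩

[χ α]: ⟨e,e⟩ applied to e yields e.
[β [χ α]]: ⟨e,⟨t,t⟩⟩ applied to e yields ⟨t,t⟩.
[[β [χ α]] γ]: ⟨⟨t,t⟩,⟨e,t⟩⟩ applied to ⟨t,t⟩ yields ⟨e,t⟩.
[[[β [χ α]] γ] ρ]: ⟨⟨e,t⟩,⟨t,e⟩⟩ applied to ⟨e,t⟩ yields ⟨t,e⟩.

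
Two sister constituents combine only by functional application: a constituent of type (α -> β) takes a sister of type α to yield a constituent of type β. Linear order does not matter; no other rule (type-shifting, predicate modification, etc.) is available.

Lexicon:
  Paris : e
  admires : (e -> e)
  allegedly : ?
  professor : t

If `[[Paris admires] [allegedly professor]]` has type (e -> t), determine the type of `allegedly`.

(t -> (e -> (e -> t)))

[[Paris admires] [allegedly professor]] is required to be (e -> t). [Paris admires] : e cannot yield (e -> t) as functor, so [allegedly professor] : (e -> (e -> t)).
[allegedly professor] is required to be (e -> (e -> t)). professor : t cannot yield (e -> (e -> t)) as functor, so allegedly : (t -> (e -> (e -> t))).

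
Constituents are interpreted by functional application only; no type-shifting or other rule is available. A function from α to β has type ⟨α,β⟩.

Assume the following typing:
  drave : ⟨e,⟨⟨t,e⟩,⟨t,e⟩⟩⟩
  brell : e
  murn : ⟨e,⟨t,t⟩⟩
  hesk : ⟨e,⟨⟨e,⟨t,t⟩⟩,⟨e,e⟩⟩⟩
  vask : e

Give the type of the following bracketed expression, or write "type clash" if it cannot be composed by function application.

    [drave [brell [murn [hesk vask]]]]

At [hesk vask], hesk : ⟨e,⟨⟨e,⟨t,t⟩⟩,⟨e,e⟩⟩⟩ takes vask : e, giving ⟨⟨e,⟨t,t⟩⟩,⟨e,e⟩⟩.
At [murn [hesk vask]], [hesk vask] : ⟨⟨e,⟨t,t⟩⟩,⟨e,e⟩⟩ takes murn : ⟨e,⟨t,t⟩⟩, giving ⟨e,e⟩.
At [brell [murn [hesk vask]]], [murn [hesk vask]] : ⟨e,e⟩ takes brell : e, giving e.
At [drave [brell [murn [hesk vask]]]], drave : ⟨e,⟨⟨t,e⟩,⟨t,e⟩⟩⟩ takes [brell [murn [hesk vask]]] : e, giving ⟨⟨t,e⟩,⟨t,e⟩⟩.

⟨⟨t,e⟩,⟨t,e⟩⟩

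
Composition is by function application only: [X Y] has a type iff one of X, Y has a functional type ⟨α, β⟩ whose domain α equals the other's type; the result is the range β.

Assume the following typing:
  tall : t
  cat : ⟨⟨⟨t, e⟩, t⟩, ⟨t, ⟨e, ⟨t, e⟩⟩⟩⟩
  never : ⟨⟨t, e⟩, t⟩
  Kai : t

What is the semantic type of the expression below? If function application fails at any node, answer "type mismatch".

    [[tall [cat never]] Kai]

type mismatch

At [cat never], cat : ⟨⟨⟨t, e⟩, t⟩, ⟨t, ⟨e, ⟨t, e⟩⟩⟩⟩ takes never : ⟨⟨t, e⟩, t⟩, giving ⟨t, ⟨e, ⟨t, e⟩⟩⟩.
At [tall [cat never]], [cat never] : ⟨t, ⟨e, ⟨t, e⟩⟩⟩ takes tall : t, giving ⟨e, ⟨t, e⟩⟩.
[[tall [cat never]] Kai]: ⟨e, ⟨t, e⟩⟩ with t — neither is a function whose domain matches the other; composition fails here.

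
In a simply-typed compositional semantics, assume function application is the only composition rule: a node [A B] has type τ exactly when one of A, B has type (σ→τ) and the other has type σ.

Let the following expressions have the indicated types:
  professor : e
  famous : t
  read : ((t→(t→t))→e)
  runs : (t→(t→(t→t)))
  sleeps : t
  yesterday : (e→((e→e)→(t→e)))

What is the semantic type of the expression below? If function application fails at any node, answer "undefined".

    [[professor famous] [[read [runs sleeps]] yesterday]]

[professor famous]: e and t cannot combine by function application — type clash.

undefined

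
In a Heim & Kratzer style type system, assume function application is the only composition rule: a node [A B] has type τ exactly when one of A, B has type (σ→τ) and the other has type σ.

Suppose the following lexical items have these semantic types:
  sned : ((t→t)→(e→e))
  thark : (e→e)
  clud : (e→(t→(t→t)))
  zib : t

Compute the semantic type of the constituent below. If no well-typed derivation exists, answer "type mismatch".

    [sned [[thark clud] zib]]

type mismatch

At [thark clud]: neither (e→e) nor (e→(t→(t→t))) can take the other as argument; the node is ill-typed.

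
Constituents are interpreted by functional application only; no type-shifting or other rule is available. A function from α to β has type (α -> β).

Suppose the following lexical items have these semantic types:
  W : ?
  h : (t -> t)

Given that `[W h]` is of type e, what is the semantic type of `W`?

At [W h] (required: e): h is (t -> t), which is not a function with range e; hence W is the functor — type ((t -> t) -> e).

((t -> t) -> e)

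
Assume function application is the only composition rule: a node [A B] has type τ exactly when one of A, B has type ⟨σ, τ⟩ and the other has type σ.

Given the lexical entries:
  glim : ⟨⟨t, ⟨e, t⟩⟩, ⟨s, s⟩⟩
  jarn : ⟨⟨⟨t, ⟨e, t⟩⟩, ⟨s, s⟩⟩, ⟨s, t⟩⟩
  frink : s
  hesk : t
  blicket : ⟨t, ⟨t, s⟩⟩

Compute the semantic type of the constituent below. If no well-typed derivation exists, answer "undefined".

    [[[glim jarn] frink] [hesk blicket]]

s

[glim jarn]: ⟨⟨⟨t, ⟨e, t⟩⟩, ⟨s, s⟩⟩, ⟨s, t⟩⟩ applied to ⟨⟨t, ⟨e, t⟩⟩, ⟨s, s⟩⟩ yields ⟨s, t⟩.
[[glim jarn] frink]: ⟨s, t⟩ applied to s yields t.
[hesk blicket]: ⟨t, ⟨t, s⟩⟩ applied to t yields ⟨t, s⟩.
[[[glim jarn] frink] [hesk blicket]]: ⟨t, s⟩ applied to t yields s.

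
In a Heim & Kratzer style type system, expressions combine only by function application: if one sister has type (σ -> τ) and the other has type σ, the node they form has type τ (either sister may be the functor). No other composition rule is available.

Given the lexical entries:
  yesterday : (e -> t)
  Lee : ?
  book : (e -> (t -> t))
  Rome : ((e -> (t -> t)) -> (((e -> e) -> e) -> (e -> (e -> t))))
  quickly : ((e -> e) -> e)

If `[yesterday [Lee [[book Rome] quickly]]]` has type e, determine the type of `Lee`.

For [yesterday [Lee [[book Rome] quickly]]] to have type e with yesterday of type (e -> t), [Lee [[book Rome] quickly]] must be the function: [Lee [[book Rome] quickly]] : ((e -> t) -> e).
For [Lee [[book Rome] quickly]] to have type ((e -> t) -> e) with [[book Rome] quickly] of type (e -> (e -> t)), Lee must be the function: Lee : ((e -> (e -> t)) -> ((e -> t) -> e)).

((e -> (e -> t)) -> ((e -> t) -> e))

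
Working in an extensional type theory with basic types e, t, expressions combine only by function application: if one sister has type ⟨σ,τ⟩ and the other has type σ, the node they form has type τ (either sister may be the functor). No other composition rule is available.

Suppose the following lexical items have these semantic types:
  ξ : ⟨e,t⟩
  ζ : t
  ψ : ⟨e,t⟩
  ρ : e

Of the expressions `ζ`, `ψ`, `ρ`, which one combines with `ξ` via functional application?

ρ

ζ : t — does not combine with ξ.
ψ : ⟨e,t⟩ — does not combine with ξ.
ρ — combines: ξ : ⟨e,t⟩ takes ρ : e as argument, giving t.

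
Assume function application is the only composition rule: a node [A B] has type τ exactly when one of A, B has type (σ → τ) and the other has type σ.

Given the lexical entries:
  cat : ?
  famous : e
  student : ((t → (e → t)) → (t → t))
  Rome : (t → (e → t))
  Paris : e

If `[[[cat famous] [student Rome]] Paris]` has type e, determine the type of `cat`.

At [[[cat famous] [student Rome]] Paris] (required: e): Paris is e, which is not a function with range e; hence [[cat famous] [student Rome]] is the functor — type (e → e).
At [[cat famous] [student Rome]] (required: (e → e)): [student Rome] is (t → t), which is not a function with range (e → e); hence [cat famous] is the functor — type ((t → t) → (e → e)).
At [cat famous] (required: ((t → t) → (e → e))): famous is e, which is not a function with range ((t → t) → (e → e)); hence cat is the functor — type (e → ((t → t) → (e → e))).

(e → ((t → t) → (e → e)))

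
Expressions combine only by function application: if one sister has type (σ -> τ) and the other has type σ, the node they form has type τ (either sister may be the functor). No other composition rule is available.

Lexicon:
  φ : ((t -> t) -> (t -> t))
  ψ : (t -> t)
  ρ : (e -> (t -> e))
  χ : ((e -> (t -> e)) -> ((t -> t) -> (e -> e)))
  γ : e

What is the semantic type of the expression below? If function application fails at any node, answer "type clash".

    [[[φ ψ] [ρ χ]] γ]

[φ ψ]: φ is ((t -> t) -> (t -> t)), ψ is (t -> t); result (t -> t).
[ρ χ]: χ is ((e -> (t -> e)) -> ((t -> t) -> (e -> e))), ρ is (e -> (t -> e)); result ((t -> t) -> (e -> e)).
[[φ ψ] [ρ χ]]: [ρ χ] is ((t -> t) -> (e -> e)), [φ ψ] is (t -> t); result (e -> e).
[[[φ ψ] [ρ χ]] γ]: [[φ ψ] [ρ χ]] is (e -> e), γ is e; result e.

e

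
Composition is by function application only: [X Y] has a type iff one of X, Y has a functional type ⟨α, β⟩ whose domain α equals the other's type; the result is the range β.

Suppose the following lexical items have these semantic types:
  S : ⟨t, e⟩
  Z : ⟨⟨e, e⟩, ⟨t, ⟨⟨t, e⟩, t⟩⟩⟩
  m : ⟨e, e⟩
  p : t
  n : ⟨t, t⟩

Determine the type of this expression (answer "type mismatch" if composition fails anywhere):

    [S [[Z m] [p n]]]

t

[Z m]: functor Z : ⟨⟨e, e⟩, ⟨t, ⟨⟨t, e⟩, t⟩⟩⟩, argument m : ⟨e, e⟩; result ⟨t, ⟨⟨t, e⟩, t⟩⟩.
[p n]: functor n : ⟨t, t⟩, argument p : t; result t.
[[Z m] [p n]]: functor [Z m] : ⟨t, ⟨⟨t, e⟩, t⟩⟩, argument [p n] : t; result ⟨⟨t, e⟩, t⟩.
[S [[Z m] [p n]]]: functor [[Z m] [p n]] : ⟨⟨t, e⟩, t⟩, argument S : ⟨t, e⟩; result t.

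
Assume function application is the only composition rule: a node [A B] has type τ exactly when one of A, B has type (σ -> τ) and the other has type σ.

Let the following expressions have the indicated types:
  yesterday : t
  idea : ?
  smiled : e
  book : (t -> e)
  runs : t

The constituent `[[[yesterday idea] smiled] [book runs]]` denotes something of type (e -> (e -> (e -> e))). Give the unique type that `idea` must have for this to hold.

[[[yesterday idea] smiled] [book runs]] must have type (e -> (e -> (e -> e))). The sister [book runs] has type e; that is not a function onto (e -> (e -> (e -> e))), so [[yesterday idea] smiled] must be the functor, of type (e -> (e -> (e -> (e -> e)))).
[[yesterday idea] smiled] must have type (e -> (e -> (e -> (e -> e)))). The sister smiled has type e; that is not a function onto (e -> (e -> (e -> (e -> e)))), so [yesterday idea] must be the functor, of type (e -> (e -> (e -> (e -> (e -> e))))).
[yesterday idea] must have type (e -> (e -> (e -> (e -> (e -> e))))). The sister yesterday has type t; that is not a function onto (e -> (e -> (e -> (e -> (e -> e))))), so idea must be the functor, of type (t -> (e -> (e -> (e -> (e -> (e -> e)))))).

(t -> (e -> (e -> (e -> (e -> (e -> e))))))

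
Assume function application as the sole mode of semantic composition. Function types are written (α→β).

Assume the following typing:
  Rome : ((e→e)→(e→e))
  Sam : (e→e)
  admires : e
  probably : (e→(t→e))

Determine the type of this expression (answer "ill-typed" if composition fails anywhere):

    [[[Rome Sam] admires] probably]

[Rome Sam]: Rome is ((e→e)→(e→e)), Sam is (e→e); result (e→e).
[[Rome Sam] admires]: [Rome Sam] is (e→e), admires is e; result e.
[[[Rome Sam] admires] probably]: probably is (e→(t→e)), [[Rome Sam] admires] is e; result (t→e).

(t→e)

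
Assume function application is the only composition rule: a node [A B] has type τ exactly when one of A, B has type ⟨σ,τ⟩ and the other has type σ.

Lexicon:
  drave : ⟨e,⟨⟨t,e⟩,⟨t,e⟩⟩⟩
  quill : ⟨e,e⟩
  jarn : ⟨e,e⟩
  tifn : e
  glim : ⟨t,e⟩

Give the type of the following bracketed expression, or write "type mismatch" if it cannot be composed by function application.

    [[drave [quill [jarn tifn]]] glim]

[jarn tifn]: functor jarn : ⟨e,e⟩, argument tifn : e; result e.
[quill [jarn tifn]]: functor quill : ⟨e,e⟩, argument [jarn tifn] : e; result e.
[drave [quill [jarn tifn]]]: functor drave : ⟨e,⟨⟨t,e⟩,⟨t,e⟩⟩⟩, argument [quill [jarn tifn]] : e; result ⟨⟨t,e⟩,⟨t,e⟩⟩.
[[drave [quill [jarn tifn]]] glim]: functor [drave [quill [jarn tifn]]] : ⟨⟨t,e⟩,⟨t,e⟩⟩, argument glim : ⟨t,e⟩; result ⟨t,e⟩.

⟨t,e⟩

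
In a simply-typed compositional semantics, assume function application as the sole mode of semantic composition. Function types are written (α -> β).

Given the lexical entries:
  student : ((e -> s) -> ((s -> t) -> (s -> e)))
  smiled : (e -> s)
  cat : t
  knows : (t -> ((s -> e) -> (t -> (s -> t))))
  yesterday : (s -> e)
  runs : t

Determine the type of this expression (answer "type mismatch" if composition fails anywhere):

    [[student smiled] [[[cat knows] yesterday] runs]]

[student smiled]: student is ((e -> s) -> ((s -> t) -> (s -> e))), smiled is (e -> s); result ((s -> t) -> (s -> e)).
[cat knows]: knows is (t -> ((s -> e) -> (t -> (s -> t)))), cat is t; result ((s -> e) -> (t -> (s -> t))).
[[cat knows] yesterday]: [cat knows] is ((s -> e) -> (t -> (s -> t))), yesterday is (s -> e); result (t -> (s -> t)).
[[[cat knows] yesterday] runs]: [[cat knows] yesterday] is (t -> (s -> t)), runs is t; result (s -> t).
[[student smiled] [[[cat knows] yesterday] runs]]: [student smiled] is ((s -> t) -> (s -> e)), [[[cat knows] yesterday] runs] is (s -> t); result (s -> e).

(s -> e)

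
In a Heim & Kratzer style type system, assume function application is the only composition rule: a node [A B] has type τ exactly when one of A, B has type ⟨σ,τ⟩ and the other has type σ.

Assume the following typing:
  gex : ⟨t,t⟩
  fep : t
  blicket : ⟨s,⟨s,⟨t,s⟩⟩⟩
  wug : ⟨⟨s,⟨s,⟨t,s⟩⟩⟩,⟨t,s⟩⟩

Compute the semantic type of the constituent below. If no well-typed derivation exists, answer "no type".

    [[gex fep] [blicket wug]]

[gex fep]: ⟨t,t⟩ applied to t yields t.
[blicket wug]: ⟨⟨s,⟨s,⟨t,s⟩⟩⟩,⟨t,s⟩⟩ applied to ⟨s,⟨s,⟨t,s⟩⟩⟩ yields ⟨t,s⟩.
[[gex fep] [blicket wug]]: ⟨t,s⟩ applied to t yields s.

s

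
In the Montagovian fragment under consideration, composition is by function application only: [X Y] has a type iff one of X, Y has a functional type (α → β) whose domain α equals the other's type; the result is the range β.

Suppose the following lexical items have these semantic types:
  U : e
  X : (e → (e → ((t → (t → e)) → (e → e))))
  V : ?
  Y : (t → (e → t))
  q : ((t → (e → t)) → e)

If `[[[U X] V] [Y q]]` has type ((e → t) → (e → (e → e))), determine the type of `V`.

((e → ((t → (t → e)) → (e → e))) → (e → ((e → t) → (e → (e → e)))))

[[[U X] V] [Y q]] must have type ((e → t) → (e → (e → e))). The sister [Y q] has type e; that is not a function onto ((e → t) → (e → (e → e))), so [[U X] V] must be the functor, of type (e → ((e → t) → (e → (e → e)))).
[[U X] V] must have type (e → ((e → t) → (e → (e → e)))). The sister [U X] has type (e → ((t → (t → e)) → (e → e))); that is not a function onto (e → ((e → t) → (e → (e → e)))), so V must be the functor, of type ((e → ((t → (t → e)) → (e → e))) → (e → ((e → t) → (e → (e → e))))).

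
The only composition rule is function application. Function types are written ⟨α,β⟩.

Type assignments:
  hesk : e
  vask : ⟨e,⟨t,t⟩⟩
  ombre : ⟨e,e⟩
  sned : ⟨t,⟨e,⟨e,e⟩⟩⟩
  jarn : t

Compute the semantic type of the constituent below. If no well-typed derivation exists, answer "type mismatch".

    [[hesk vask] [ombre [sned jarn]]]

type mismatch

[hesk vask] — vask of type ⟨e,⟨t,t⟩⟩ combines with hesk of type e: type ⟨t,t⟩.
[sned jarn] — sned of type ⟨t,⟨e,⟨e,e⟩⟩⟩ combines with jarn of type t: type ⟨e,⟨e,e⟩⟩.
At [ombre [sned jarn]]: neither ⟨e,e⟩ nor ⟨e,⟨e,e⟩⟩ can take the other as argument; the node is ill-typed.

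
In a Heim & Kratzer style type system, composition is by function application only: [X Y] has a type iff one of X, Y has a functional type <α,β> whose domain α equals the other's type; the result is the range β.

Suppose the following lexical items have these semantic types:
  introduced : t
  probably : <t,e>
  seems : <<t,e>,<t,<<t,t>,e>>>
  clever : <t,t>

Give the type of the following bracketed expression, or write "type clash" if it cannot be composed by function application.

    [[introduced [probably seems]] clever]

[probably seems]: <<t,e>,<t,<<t,t>,e>>> applied to <t,e> yields <t,<<t,t>,e>>.
[introduced [probably seems]]: <t,<<t,t>,e>> applied to t yields <<t,t>,e>.
[[introduced [probably seems]] clever]: <<t,t>,e> applied to <t,t> yields e.

e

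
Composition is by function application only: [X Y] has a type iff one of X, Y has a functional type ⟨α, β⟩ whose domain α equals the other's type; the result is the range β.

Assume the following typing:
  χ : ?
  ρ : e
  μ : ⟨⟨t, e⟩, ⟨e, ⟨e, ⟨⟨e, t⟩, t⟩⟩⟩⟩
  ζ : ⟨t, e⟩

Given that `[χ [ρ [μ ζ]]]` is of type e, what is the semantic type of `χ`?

[χ [ρ [μ ζ]]] must have type e. The sister [ρ [μ ζ]] has type ⟨e, ⟨⟨e, t⟩, t⟩⟩; that is not a function onto e, so χ must be the functor, of type ⟨⟨e, ⟨⟨e, t⟩, t⟩⟩, e⟩.

⟨⟨e, ⟨⟨e, t⟩, t⟩⟩, e⟩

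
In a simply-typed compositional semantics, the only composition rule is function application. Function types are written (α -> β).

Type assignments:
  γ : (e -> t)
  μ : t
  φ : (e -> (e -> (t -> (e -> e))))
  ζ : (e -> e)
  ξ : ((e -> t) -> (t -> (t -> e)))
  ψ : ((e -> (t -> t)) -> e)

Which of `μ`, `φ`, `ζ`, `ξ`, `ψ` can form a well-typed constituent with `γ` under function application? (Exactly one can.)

μ : t — γ needs e; μ needs nothing (atomic); neither fits.
φ : (e -> (e -> (t -> (e -> e)))) — γ needs e; φ needs e; neither fits.
ζ : (e -> e) — γ needs e; ζ needs e; neither fits.
ξ — combines: ξ : ((e -> t) -> (t -> (t -> e))) takes γ : (e -> t) as argument, giving (t -> (t -> e)).
ψ : ((e -> (t -> t)) -> e) — γ needs e; ψ needs (e -> (t -> t)); neither fits.

ξ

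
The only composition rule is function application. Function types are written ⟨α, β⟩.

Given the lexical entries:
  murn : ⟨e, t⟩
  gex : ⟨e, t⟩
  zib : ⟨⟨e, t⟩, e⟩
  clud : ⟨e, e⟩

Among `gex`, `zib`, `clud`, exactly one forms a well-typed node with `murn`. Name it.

zib

gex : ⟨e, t⟩ — murn needs e; gex needs e; neither fits.
zib — combines: zib : ⟨⟨e, t⟩, e⟩ takes murn : ⟨e, t⟩ as argument, giving e.
clud : ⟨e, e⟩ — murn needs e; clud needs e; neither fits.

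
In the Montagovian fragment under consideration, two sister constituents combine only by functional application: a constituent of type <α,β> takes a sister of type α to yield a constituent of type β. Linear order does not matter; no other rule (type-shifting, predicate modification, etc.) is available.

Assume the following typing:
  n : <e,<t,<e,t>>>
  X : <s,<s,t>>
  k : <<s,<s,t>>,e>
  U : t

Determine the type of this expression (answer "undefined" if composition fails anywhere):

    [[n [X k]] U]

[X k] — k of type <<s,<s,t>>,e> combines with X of type <s,<s,t>>: type e.
[n [X k]] — n of type <e,<t,<e,t>>> combines with [X k] of type e: type <t,<e,t>>.
[[n [X k]] U] — [n [X k]] of type <t,<e,t>> combines with U of type t: type <e,t>.

<e,t>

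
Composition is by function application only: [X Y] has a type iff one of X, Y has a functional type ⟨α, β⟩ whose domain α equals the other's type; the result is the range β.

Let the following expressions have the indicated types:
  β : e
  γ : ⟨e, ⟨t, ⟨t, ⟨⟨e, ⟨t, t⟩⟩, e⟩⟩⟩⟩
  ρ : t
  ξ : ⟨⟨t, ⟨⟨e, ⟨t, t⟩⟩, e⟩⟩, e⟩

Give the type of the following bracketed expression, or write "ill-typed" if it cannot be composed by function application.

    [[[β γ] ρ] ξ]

e

[β γ]: ⟨e, ⟨t, ⟨t, ⟨⟨e, ⟨t, t⟩⟩, e⟩⟩⟩⟩ applied to e yields ⟨t, ⟨t, ⟨⟨e, ⟨t, t⟩⟩, e⟩⟩⟩.
[[β γ] ρ]: ⟨t, ⟨t, ⟨⟨e, ⟨t, t⟩⟩, e⟩⟩⟩ applied to t yields ⟨t, ⟨⟨e, ⟨t, t⟩⟩, e⟩⟩.
[[[β γ] ρ] ξ]: ⟨⟨t, ⟨⟨e, ⟨t, t⟩⟩, e⟩⟩, e⟩ applied to ⟨t, ⟨⟨e, ⟨t, t⟩⟩, e⟩⟩ yields e.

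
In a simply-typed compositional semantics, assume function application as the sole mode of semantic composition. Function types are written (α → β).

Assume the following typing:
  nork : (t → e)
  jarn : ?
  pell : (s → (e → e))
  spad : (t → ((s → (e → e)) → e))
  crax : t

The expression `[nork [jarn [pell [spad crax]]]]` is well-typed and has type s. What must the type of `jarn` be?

[nork [jarn [pell [spad crax]]]] is required to be s. nork : (t → e) cannot yield s as functor, so [jarn [pell [spad crax]]] : ((t → e) → s).
[jarn [pell [spad crax]]] is required to be ((t → e) → s). [pell [spad crax]] : e cannot yield ((t → e) → s) as functor, so jarn : (e → ((t → e) → s)).

(e → ((t → e) → s))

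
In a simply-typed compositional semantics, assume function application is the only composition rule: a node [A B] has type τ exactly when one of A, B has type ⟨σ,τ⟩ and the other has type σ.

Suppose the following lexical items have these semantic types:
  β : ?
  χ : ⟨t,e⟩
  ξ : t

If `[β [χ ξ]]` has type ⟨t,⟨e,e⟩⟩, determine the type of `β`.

⟨e,⟨t,⟨e,e⟩⟩⟩

At [β [χ ξ]] (required: ⟨t,⟨e,e⟩⟩): [χ ξ] is e, which is not a function with range ⟨t,⟨e,e⟩⟩; hence β is the functor — type ⟨e,⟨t,⟨e,e⟩⟩⟩.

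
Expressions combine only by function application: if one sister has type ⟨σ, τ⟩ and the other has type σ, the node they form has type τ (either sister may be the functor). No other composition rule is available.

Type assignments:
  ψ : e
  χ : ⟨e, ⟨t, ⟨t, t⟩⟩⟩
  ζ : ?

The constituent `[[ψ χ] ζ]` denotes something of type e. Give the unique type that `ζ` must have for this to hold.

⟨⟨t, ⟨t, t⟩⟩, e⟩

[[ψ χ] ζ] is required to be e. [ψ χ] : ⟨t, ⟨t, t⟩⟩ cannot yield e as functor, so ζ : ⟨⟨t, ⟨t, t⟩⟩, e⟩.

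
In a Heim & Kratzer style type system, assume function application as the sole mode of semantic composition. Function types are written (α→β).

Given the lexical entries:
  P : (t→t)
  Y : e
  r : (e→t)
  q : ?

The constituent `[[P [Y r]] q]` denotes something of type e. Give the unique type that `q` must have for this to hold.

(t→e)

[[P [Y r]] q] is required to be e. [P [Y r]] : t cannot yield e as functor, so q : (t→e).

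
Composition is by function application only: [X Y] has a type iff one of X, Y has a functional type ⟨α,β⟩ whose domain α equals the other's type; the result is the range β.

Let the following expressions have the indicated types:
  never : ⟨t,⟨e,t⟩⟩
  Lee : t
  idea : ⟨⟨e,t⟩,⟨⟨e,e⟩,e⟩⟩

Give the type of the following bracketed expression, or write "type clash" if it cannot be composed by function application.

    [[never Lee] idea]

⟨⟨e,e⟩,e⟩

[never Lee]: ⟨t,⟨e,t⟩⟩ applied to t yields ⟨e,t⟩.
[[never Lee] idea]: ⟨⟨e,t⟩,⟨⟨e,e⟩,e⟩⟩ applied to ⟨e,t⟩ yields ⟨⟨e,e⟩,e⟩.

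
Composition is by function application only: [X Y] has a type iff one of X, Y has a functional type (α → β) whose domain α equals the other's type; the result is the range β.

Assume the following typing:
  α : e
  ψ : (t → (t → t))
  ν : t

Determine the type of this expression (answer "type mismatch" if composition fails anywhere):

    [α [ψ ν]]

[ψ ν] — ψ of type (t → (t → t)) combines with ν of type t: type (t → t).
At [α [ψ ν]]: neither e nor (t → t) can take the other as argument; the node is ill-typed.

type mismatch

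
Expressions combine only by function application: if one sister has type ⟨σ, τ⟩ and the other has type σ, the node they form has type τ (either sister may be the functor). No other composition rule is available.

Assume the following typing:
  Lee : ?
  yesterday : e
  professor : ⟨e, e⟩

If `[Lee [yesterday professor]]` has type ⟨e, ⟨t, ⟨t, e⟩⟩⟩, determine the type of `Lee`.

For [Lee [yesterday professor]] to have type ⟨e, ⟨t, ⟨t, e⟩⟩⟩ with [yesterday professor] of type e, Lee must be the function: Lee : ⟨e, ⟨e, ⟨t, ⟨t, e⟩⟩⟩⟩.

⟨e, ⟨e, ⟨t, ⟨t, e⟩⟩⟩⟩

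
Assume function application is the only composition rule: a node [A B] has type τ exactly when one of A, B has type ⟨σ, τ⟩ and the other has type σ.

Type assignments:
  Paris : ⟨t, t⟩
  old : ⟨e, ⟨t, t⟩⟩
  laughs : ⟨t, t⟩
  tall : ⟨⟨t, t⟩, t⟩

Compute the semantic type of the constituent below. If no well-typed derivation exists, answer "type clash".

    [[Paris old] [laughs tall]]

[Paris old]: ⟨t, t⟩ with ⟨e, ⟨t, t⟩⟩ — neither is a function whose domain matches the other; composition fails here.

type clash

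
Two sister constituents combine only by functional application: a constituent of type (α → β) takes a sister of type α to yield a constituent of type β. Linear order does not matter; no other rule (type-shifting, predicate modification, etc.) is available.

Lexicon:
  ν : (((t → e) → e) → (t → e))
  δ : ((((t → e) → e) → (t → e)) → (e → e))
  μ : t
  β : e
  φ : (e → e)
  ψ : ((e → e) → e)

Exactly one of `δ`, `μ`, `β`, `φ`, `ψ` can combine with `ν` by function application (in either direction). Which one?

δ

δ — combines: δ : ((((t → e) → e) → (t → e)) → (e → e)) takes ν : (((t → e) → e) → (t → e)) as argument, giving (e → e).
μ : t — does not combine with ν.
β : e — does not combine with ν.
φ : (e → e) — does not combine with ν.
ψ : ((e → e) → e) — does not combine with ν.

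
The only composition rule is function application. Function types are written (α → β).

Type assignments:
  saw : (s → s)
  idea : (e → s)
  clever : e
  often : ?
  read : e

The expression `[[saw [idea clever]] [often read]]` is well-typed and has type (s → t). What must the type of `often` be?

For [[saw [idea clever]] [often read]] to have type (s → t) with [saw [idea clever]] of type s, [often read] must be the function: [often read] : (s → (s → t)).
For [often read] to have type (s → (s → t)) with read of type e, often must be the function: often : (e → (s → (s → t))).

(e → (s → (s → t)))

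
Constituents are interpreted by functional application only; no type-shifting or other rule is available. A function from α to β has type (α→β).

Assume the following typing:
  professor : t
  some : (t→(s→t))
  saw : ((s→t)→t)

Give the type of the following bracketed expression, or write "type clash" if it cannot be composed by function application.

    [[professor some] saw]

t

[professor some] — some of type (t→(s→t)) combines with professor of type t: type (s→t).
[[professor some] saw] — saw of type ((s→t)→t) combines with [professor some] of type (s→t): type t.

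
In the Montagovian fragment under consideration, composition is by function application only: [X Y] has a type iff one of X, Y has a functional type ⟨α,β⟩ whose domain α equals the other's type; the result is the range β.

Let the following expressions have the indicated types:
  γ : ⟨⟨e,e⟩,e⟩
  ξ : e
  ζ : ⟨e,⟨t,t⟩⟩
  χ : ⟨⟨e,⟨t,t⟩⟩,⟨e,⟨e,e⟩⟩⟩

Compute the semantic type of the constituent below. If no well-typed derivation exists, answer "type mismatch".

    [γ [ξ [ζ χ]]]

[ζ χ] — χ of type ⟨⟨e,⟨t,t⟩⟩,⟨e,⟨e,e⟩⟩⟩ combines with ζ of type ⟨e,⟨t,t⟩⟩: type ⟨e,⟨e,e⟩⟩.
[ξ [ζ χ]] — [ζ χ] of type ⟨e,⟨e,e⟩⟩ combines with ξ of type e: type ⟨e,e⟩.
[γ [ξ [ζ χ]]] — γ of type ⟨⟨e,e⟩,e⟩ combines with [ξ [ζ χ]] of type ⟨e,e⟩: type e.

e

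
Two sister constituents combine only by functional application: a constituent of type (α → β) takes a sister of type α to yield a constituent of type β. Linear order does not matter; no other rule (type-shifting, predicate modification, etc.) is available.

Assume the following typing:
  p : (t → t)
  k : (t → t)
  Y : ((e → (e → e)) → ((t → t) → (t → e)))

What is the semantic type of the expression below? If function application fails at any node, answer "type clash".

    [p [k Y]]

[k Y]: (t → t) and ((e → (e → e)) → ((t → t) → (t → e))) cannot combine by function application — type clash.

type clash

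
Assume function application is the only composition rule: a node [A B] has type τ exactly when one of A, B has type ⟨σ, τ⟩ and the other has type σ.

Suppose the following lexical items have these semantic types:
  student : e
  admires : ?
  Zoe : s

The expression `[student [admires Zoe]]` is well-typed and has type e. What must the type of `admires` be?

⟨s, ⟨e, e⟩⟩

For [student [admires Zoe]] to have type e with student of type e, [admires Zoe] must be the function: [admires Zoe] : ⟨e, e⟩.
For [admires Zoe] to have type ⟨e, e⟩ with Zoe of type s, admires must be the function: admires : ⟨s, ⟨e, e⟩⟩.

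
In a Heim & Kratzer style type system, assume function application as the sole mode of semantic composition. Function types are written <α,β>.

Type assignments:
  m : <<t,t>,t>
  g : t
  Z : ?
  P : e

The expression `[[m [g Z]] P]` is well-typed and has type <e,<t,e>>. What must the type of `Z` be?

For [[m [g Z]] P] to have type <e,<t,e>> with P of type e, [m [g Z]] must be the function: [m [g Z]] : <e,<e,<t,e>>>.
For [m [g Z]] to have type <e,<e,<t,e>>> with m of type <<t,t>,t>, [g Z] must be the function: [g Z] : <<<t,t>,t>,<e,<e,<t,e>>>>.
For [g Z] to have type <<<t,t>,t>,<e,<e,<t,e>>>> with g of type t, Z must be the function: Z : <t,<<<t,t>,t>,<e,<e,<t,e>>>>>.

<t,<<<t,t>,t>,<e,<e,<t,e>>>>>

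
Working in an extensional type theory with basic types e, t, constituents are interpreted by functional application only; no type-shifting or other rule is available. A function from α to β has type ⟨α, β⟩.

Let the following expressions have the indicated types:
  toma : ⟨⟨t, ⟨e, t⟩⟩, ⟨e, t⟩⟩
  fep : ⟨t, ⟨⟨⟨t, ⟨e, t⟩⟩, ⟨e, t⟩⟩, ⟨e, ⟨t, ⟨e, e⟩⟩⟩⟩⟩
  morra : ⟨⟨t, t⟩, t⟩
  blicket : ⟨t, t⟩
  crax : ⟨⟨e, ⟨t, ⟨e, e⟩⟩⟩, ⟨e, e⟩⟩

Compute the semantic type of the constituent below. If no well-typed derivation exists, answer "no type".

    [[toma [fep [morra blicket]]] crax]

⟨e, e⟩

[morra blicket]: ⟨⟨t, t⟩, t⟩ applied to ⟨t, t⟩ yields t.
[fep [morra blicket]]: ⟨t, ⟨⟨⟨t, ⟨e, t⟩⟩, ⟨e, t⟩⟩, ⟨e, ⟨t, ⟨e, e⟩⟩⟩⟩⟩ applied to t yields ⟨⟨⟨t, ⟨e, t⟩⟩, ⟨e, t⟩⟩, ⟨e, ⟨t, ⟨e, e⟩⟩⟩⟩.
[toma [fep [morra blicket]]]: ⟨⟨⟨t, ⟨e, t⟩⟩, ⟨e, t⟩⟩, ⟨e, ⟨t, ⟨e, e⟩⟩⟩⟩ applied to ⟨⟨t, ⟨e, t⟩⟩, ⟨e, t⟩⟩ yields ⟨e, ⟨t, ⟨e, e⟩⟩⟩.
[[toma [fep [morra blicket]]] crax]: ⟨⟨e, ⟨t, ⟨e, e⟩⟩⟩, ⟨e, e⟩⟩ applied to ⟨e, ⟨t, ⟨e, e⟩⟩⟩ yields ⟨e, e⟩.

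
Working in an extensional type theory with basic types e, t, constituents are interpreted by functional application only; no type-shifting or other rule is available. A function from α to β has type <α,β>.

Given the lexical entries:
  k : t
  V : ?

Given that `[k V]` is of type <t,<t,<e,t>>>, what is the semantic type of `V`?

<t,<t,<t,<e,t>>>>

For [k V] to have type <t,<t,<e,t>>> with k of type t, V must be the function: V : <t,<t,<t,<e,t>>>>.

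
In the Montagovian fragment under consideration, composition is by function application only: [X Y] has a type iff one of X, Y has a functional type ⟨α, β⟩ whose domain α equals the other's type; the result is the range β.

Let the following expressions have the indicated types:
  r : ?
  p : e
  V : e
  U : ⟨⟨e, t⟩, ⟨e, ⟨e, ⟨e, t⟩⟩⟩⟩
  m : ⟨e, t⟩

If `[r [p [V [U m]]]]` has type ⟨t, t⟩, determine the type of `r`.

⟨⟨e, t⟩, ⟨t, t⟩⟩

For [r [p [V [U m]]]] to have type ⟨t, t⟩ with [p [V [U m]]] of type ⟨e, t⟩, r must be the function: r : ⟨⟨e, t⟩, ⟨t, t⟩⟩.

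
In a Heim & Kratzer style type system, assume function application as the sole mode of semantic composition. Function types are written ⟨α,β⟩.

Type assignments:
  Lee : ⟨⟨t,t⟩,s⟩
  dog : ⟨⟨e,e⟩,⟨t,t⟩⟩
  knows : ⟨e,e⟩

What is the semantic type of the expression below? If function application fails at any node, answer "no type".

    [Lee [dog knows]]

s

[dog knows]: dog is ⟨⟨e,e⟩,⟨t,t⟩⟩, knows is ⟨e,e⟩; result ⟨t,t⟩.
[Lee [dog knows]]: Lee is ⟨⟨t,t⟩,s⟩, [dog knows] is ⟨t,t⟩; result s.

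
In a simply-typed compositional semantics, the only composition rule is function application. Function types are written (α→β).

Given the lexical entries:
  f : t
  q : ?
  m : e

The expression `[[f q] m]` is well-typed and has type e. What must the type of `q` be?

(t→(e→e))

[[f q] m] is required to be e. m : e cannot yield e as functor, so [f q] : (e→e).
[f q] is required to be (e→e). f : t cannot yield (e→e) as functor, so q : (t→(e→e)).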